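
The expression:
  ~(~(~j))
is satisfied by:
  {j: False}


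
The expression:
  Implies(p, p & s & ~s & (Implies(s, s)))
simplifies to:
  ~p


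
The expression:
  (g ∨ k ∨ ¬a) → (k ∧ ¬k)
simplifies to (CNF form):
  a ∧ ¬g ∧ ¬k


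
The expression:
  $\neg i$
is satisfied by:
  {i: False}


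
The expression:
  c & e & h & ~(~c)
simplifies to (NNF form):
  c & e & h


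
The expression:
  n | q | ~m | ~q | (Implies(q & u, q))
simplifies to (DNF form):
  True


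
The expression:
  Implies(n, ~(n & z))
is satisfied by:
  {z: False, n: False}
  {n: True, z: False}
  {z: True, n: False}


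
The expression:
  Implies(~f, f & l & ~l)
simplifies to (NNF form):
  f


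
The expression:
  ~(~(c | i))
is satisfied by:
  {i: True, c: True}
  {i: True, c: False}
  {c: True, i: False}


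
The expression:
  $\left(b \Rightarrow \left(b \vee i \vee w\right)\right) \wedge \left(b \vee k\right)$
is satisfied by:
  {b: True, k: True}
  {b: True, k: False}
  {k: True, b: False}


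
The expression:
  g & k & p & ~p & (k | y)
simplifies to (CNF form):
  False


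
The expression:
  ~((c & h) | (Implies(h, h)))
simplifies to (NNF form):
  False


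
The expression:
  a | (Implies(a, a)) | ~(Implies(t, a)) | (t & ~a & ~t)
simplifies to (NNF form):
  True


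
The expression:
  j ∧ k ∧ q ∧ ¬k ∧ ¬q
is never true.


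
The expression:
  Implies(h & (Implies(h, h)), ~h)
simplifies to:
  ~h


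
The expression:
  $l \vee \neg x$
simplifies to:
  $l \vee \neg x$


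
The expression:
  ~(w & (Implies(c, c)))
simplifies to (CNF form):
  ~w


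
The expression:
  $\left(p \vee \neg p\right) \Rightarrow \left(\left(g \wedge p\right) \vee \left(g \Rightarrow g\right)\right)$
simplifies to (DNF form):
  $\text{True}$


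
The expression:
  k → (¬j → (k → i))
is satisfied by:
  {i: True, j: True, k: False}
  {i: True, j: False, k: False}
  {j: True, i: False, k: False}
  {i: False, j: False, k: False}
  {i: True, k: True, j: True}
  {i: True, k: True, j: False}
  {k: True, j: True, i: False}


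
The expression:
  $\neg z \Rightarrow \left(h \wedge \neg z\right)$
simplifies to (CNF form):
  $h \vee z$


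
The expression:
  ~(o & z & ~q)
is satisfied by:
  {q: True, o: False, z: False}
  {o: False, z: False, q: False}
  {q: True, z: True, o: False}
  {z: True, o: False, q: False}
  {q: True, o: True, z: False}
  {o: True, q: False, z: False}
  {q: True, z: True, o: True}


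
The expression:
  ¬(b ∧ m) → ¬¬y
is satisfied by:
  {y: True, m: True, b: True}
  {y: True, m: True, b: False}
  {y: True, b: True, m: False}
  {y: True, b: False, m: False}
  {m: True, b: True, y: False}


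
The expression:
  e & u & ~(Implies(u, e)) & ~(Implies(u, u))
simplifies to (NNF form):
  False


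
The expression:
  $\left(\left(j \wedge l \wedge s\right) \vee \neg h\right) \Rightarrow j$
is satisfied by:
  {h: True, j: True}
  {h: True, j: False}
  {j: True, h: False}


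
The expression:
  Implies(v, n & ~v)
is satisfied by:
  {v: False}


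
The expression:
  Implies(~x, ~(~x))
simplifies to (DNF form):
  x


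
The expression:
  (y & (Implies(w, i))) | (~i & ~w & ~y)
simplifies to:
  (i & y) | (~i & ~w)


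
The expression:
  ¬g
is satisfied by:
  {g: False}


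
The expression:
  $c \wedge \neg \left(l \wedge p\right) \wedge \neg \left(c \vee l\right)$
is never true.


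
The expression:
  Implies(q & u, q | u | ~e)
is always true.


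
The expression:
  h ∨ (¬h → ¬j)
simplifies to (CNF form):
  h ∨ ¬j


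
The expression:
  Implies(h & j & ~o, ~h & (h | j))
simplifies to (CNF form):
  o | ~h | ~j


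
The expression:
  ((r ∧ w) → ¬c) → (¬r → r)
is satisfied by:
  {r: True}


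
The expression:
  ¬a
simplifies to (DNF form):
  ¬a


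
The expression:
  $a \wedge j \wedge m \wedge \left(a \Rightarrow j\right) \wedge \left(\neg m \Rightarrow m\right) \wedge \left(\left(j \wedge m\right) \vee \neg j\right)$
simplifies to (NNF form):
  $a \wedge j \wedge m$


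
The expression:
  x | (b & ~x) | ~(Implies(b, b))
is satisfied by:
  {b: True, x: True}
  {b: True, x: False}
  {x: True, b: False}


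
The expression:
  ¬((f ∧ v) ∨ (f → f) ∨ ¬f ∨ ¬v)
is never true.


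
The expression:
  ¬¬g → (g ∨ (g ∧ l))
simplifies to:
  True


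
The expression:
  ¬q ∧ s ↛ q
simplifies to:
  s ∧ ¬q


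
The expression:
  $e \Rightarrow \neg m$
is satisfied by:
  {m: False, e: False}
  {e: True, m: False}
  {m: True, e: False}


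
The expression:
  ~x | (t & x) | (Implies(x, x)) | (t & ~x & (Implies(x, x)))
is always true.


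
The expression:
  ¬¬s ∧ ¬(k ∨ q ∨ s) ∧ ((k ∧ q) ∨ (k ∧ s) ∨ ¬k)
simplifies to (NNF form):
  False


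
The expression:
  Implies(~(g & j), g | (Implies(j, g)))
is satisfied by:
  {g: True, j: False}
  {j: False, g: False}
  {j: True, g: True}


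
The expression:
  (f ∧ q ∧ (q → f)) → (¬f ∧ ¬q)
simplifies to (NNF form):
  ¬f ∨ ¬q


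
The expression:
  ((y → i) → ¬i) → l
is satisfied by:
  {i: True, l: True}
  {i: True, l: False}
  {l: True, i: False}


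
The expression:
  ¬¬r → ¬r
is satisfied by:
  {r: False}


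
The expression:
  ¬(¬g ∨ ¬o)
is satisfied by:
  {g: True, o: True}


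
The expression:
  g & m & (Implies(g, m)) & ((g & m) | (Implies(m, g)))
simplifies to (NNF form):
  g & m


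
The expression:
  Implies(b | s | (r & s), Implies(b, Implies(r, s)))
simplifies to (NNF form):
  s | ~b | ~r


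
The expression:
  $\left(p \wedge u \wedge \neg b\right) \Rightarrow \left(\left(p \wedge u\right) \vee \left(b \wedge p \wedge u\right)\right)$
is always true.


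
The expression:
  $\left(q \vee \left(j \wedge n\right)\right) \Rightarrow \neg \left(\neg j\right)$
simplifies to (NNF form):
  $j \vee \neg q$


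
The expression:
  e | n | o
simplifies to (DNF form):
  e | n | o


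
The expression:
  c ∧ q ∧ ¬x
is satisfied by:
  {c: True, q: True, x: False}


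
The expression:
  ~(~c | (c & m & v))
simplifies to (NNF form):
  c & (~m | ~v)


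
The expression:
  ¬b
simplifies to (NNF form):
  ¬b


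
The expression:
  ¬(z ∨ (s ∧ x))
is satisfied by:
  {s: False, z: False, x: False}
  {x: True, s: False, z: False}
  {s: True, x: False, z: False}


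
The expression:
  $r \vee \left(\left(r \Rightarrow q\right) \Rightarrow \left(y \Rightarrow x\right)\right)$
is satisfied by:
  {r: True, x: True, y: False}
  {r: True, y: False, x: False}
  {x: True, y: False, r: False}
  {x: False, y: False, r: False}
  {r: True, x: True, y: True}
  {r: True, y: True, x: False}
  {x: True, y: True, r: False}


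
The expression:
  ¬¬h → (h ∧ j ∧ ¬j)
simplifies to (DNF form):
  ¬h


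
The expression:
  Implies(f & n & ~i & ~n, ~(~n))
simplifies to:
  True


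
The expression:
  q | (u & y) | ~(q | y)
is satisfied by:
  {q: True, u: True, y: False}
  {q: True, u: False, y: False}
  {u: True, q: False, y: False}
  {q: False, u: False, y: False}
  {y: True, q: True, u: True}
  {y: True, q: True, u: False}
  {y: True, u: True, q: False}


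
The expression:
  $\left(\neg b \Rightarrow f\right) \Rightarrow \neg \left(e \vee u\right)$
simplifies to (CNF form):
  $\left(\neg b \vee \neg e\right) \wedge \left(\neg b \vee \neg u\right) \wedge \left(\neg e \vee \neg f\right) \wedge \left(\neg f \vee \neg u\right)$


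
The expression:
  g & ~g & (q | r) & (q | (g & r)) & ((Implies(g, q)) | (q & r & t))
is never true.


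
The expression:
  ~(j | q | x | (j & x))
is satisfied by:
  {x: False, q: False, j: False}


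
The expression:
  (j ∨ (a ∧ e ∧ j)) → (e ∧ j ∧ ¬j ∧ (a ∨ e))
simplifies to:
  ¬j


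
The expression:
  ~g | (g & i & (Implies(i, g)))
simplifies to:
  i | ~g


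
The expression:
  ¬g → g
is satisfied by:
  {g: True}


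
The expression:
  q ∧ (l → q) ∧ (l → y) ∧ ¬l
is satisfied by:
  {q: True, l: False}


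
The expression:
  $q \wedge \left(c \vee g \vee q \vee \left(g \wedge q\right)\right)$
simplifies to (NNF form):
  $q$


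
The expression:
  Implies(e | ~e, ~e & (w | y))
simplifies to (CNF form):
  ~e & (w | y)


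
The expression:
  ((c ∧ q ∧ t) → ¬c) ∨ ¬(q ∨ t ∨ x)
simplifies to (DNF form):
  ¬c ∨ ¬q ∨ ¬t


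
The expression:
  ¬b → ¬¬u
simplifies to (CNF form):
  b ∨ u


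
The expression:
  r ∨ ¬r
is always true.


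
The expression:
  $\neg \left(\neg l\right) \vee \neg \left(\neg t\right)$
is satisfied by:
  {t: True, l: True}
  {t: True, l: False}
  {l: True, t: False}


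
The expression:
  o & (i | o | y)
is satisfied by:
  {o: True}


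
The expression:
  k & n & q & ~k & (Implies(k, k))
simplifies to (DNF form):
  False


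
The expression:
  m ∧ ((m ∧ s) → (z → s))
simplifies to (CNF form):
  m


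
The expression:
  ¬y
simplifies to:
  ¬y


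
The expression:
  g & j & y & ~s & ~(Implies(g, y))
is never true.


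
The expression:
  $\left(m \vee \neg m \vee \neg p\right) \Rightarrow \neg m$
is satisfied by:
  {m: False}


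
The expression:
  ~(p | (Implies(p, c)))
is never true.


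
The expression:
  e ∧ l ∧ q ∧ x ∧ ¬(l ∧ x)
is never true.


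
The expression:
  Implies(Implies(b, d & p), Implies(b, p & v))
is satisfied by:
  {v: True, p: False, d: False, b: False}
  {b: False, p: False, v: False, d: False}
  {b: True, v: True, p: False, d: False}
  {b: True, p: False, v: False, d: False}
  {d: True, v: True, b: False, p: False}
  {d: True, b: False, p: False, v: False}
  {d: True, b: True, v: True, p: False}
  {d: True, b: True, p: False, v: False}
  {v: True, p: True, d: False, b: False}
  {p: True, d: False, v: False, b: False}
  {b: True, p: True, v: True, d: False}
  {b: True, p: True, d: False, v: False}
  {v: True, p: True, d: True, b: False}
  {p: True, d: True, b: False, v: False}
  {b: True, p: True, d: True, v: True}


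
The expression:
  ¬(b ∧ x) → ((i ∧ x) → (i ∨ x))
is always true.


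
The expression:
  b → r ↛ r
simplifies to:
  ¬b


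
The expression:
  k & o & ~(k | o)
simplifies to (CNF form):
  False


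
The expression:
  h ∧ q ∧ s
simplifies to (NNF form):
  h ∧ q ∧ s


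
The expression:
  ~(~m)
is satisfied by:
  {m: True}


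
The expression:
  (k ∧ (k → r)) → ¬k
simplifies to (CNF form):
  ¬k ∨ ¬r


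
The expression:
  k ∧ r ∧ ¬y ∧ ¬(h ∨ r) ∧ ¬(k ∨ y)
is never true.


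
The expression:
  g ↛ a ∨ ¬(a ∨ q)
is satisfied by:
  {g: True, a: False, q: False}
  {g: False, a: False, q: False}
  {q: True, g: True, a: False}


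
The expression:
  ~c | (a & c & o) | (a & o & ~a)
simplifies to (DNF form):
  ~c | (a & o)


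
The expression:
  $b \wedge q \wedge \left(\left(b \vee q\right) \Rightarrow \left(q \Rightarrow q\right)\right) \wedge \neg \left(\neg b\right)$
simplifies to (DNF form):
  $b \wedge q$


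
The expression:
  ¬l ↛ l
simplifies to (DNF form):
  True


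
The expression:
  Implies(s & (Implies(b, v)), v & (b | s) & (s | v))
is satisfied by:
  {b: True, v: True, s: False}
  {b: True, s: False, v: False}
  {v: True, s: False, b: False}
  {v: False, s: False, b: False}
  {b: True, v: True, s: True}
  {b: True, s: True, v: False}
  {v: True, s: True, b: False}


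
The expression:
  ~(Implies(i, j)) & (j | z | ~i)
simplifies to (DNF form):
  i & z & ~j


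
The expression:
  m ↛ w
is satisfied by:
  {m: True, w: False}


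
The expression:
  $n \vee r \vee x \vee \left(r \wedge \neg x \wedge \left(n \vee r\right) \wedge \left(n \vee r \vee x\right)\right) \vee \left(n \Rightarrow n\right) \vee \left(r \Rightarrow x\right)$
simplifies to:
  $\text{True}$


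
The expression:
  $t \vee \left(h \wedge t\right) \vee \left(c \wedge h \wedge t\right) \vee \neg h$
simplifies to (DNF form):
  $t \vee \neg h$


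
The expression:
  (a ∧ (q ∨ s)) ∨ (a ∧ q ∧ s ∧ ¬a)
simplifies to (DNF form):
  (a ∧ q) ∨ (a ∧ s)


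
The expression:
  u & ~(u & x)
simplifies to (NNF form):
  u & ~x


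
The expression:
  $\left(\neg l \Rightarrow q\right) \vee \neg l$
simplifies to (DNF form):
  $\text{True}$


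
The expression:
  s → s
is always true.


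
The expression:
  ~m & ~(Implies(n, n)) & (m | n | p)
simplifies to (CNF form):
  False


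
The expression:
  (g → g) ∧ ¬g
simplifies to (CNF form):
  ¬g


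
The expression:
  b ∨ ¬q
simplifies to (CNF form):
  b ∨ ¬q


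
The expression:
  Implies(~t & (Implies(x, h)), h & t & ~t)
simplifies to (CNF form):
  (t | x) & (t | ~h)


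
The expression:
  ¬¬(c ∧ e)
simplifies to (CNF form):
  c ∧ e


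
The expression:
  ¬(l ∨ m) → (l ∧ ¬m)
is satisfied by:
  {m: True, l: True}
  {m: True, l: False}
  {l: True, m: False}


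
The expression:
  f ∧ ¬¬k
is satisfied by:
  {f: True, k: True}


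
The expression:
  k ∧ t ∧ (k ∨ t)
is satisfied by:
  {t: True, k: True}


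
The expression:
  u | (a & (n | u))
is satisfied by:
  {a: True, u: True, n: True}
  {a: True, u: True, n: False}
  {u: True, n: True, a: False}
  {u: True, n: False, a: False}
  {a: True, n: True, u: False}


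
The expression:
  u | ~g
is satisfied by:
  {u: True, g: False}
  {g: False, u: False}
  {g: True, u: True}


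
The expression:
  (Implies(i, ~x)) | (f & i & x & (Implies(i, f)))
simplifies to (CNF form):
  f | ~i | ~x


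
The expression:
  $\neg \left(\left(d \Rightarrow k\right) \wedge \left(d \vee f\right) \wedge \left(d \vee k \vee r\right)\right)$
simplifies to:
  $\left(d \wedge \neg k\right) \vee \left(\neg d \wedge \neg f\right) \vee \left(\neg k \wedge \neg r\right)$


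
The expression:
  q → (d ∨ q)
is always true.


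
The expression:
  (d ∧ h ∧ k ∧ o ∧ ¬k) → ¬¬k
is always true.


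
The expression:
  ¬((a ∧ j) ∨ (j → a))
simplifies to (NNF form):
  j ∧ ¬a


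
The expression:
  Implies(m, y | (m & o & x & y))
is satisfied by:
  {y: True, m: False}
  {m: False, y: False}
  {m: True, y: True}


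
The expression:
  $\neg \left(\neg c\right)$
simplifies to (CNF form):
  $c$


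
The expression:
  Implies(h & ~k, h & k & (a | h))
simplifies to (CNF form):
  k | ~h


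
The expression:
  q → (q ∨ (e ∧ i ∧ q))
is always true.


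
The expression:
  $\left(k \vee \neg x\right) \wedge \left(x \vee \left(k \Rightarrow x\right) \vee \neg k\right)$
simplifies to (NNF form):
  $\left(k \wedge x\right) \vee \left(\neg k \wedge \neg x\right)$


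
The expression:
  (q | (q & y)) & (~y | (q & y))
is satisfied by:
  {q: True}


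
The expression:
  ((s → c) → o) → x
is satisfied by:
  {x: True, c: True, s: False, o: False}
  {x: True, s: False, c: False, o: False}
  {x: True, c: True, s: True, o: False}
  {x: True, s: True, c: False, o: False}
  {x: True, o: True, c: True, s: False}
  {x: True, o: True, s: False, c: False}
  {x: True, o: True, c: True, s: True}
  {x: True, o: True, s: True, c: False}
  {c: True, o: False, s: False, x: False}
  {o: False, s: False, c: False, x: False}
  {c: True, s: True, o: False, x: False}


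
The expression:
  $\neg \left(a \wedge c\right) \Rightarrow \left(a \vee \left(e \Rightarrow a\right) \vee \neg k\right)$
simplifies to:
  $a \vee \neg e \vee \neg k$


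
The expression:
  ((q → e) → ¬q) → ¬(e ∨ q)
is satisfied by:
  {e: False, q: False}
  {q: True, e: True}


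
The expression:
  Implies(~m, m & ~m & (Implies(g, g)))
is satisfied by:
  {m: True}


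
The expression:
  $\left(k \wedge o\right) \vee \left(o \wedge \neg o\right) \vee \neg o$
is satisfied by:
  {k: True, o: False}
  {o: False, k: False}
  {o: True, k: True}


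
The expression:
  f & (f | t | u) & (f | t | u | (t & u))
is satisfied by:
  {f: True}


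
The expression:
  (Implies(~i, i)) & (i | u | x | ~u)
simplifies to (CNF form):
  i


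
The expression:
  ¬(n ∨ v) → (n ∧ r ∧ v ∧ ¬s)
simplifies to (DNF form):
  n ∨ v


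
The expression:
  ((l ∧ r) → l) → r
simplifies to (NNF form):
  r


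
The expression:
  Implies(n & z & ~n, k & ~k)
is always true.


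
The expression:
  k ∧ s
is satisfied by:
  {s: True, k: True}


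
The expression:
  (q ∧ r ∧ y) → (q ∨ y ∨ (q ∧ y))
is always true.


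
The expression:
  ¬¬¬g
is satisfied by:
  {g: False}


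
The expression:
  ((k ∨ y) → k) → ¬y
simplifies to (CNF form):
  ¬k ∨ ¬y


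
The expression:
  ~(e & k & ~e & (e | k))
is always true.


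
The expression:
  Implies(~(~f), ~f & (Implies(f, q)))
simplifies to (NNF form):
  ~f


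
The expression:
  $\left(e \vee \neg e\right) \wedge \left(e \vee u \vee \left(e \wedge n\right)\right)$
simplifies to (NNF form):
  $e \vee u$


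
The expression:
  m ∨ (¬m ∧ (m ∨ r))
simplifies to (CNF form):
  m ∨ r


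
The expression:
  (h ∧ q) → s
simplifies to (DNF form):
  s ∨ ¬h ∨ ¬q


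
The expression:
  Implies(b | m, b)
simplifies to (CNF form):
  b | ~m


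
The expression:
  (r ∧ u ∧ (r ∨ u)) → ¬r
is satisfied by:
  {u: False, r: False}
  {r: True, u: False}
  {u: True, r: False}


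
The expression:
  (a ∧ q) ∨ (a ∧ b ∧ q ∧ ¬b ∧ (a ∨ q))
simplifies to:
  a ∧ q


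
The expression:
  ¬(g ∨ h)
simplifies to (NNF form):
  ¬g ∧ ¬h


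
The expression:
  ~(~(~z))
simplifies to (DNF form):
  ~z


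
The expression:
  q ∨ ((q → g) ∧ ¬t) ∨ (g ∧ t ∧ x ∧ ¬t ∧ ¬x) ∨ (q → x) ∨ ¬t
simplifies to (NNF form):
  True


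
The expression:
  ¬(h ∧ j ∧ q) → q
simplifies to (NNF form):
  q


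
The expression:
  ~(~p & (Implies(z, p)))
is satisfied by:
  {z: True, p: True}
  {z: True, p: False}
  {p: True, z: False}


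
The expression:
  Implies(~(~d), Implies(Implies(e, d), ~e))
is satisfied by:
  {e: False, d: False}
  {d: True, e: False}
  {e: True, d: False}


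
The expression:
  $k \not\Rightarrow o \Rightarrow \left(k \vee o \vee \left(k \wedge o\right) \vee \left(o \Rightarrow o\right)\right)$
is always true.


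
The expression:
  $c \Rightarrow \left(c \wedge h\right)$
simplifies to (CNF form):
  $h \vee \neg c$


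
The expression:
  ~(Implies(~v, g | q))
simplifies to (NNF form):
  ~g & ~q & ~v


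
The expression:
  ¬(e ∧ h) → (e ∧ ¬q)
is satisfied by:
  {e: True, h: True, q: False}
  {e: True, h: False, q: False}
  {e: True, q: True, h: True}


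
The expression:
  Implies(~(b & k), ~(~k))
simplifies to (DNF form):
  k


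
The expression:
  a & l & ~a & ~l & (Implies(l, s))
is never true.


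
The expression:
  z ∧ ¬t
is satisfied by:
  {z: True, t: False}


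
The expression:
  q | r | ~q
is always true.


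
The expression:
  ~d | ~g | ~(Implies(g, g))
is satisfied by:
  {g: False, d: False}
  {d: True, g: False}
  {g: True, d: False}


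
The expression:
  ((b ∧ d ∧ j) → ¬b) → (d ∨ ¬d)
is always true.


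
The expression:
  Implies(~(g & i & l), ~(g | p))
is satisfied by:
  {i: True, l: True, p: False, g: False}
  {i: True, p: False, l: False, g: False}
  {l: True, i: False, p: False, g: False}
  {i: False, p: False, l: False, g: False}
  {i: True, g: True, l: True, p: False}
  {i: True, g: True, l: True, p: True}


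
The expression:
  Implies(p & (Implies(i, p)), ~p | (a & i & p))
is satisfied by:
  {i: True, a: True, p: False}
  {i: True, a: False, p: False}
  {a: True, i: False, p: False}
  {i: False, a: False, p: False}
  {i: True, p: True, a: True}


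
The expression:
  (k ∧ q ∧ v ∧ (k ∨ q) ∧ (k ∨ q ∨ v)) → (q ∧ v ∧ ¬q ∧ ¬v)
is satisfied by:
  {k: False, q: False, v: False}
  {v: True, k: False, q: False}
  {q: True, k: False, v: False}
  {v: True, q: True, k: False}
  {k: True, v: False, q: False}
  {v: True, k: True, q: False}
  {q: True, k: True, v: False}


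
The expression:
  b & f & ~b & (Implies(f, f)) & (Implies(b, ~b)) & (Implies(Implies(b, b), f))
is never true.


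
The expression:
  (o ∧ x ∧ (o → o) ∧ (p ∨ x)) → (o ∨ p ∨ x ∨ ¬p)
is always true.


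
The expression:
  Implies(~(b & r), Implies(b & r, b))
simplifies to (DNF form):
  True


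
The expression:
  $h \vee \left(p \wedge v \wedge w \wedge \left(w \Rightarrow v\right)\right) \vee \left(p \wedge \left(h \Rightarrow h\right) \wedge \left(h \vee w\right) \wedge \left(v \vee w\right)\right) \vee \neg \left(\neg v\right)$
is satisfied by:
  {h: True, v: True, p: True, w: True}
  {h: True, v: True, p: True, w: False}
  {h: True, v: True, w: True, p: False}
  {h: True, v: True, w: False, p: False}
  {h: True, p: True, w: True, v: False}
  {h: True, p: True, w: False, v: False}
  {h: True, p: False, w: True, v: False}
  {h: True, p: False, w: False, v: False}
  {v: True, p: True, w: True, h: False}
  {v: True, p: True, w: False, h: False}
  {v: True, w: True, p: False, h: False}
  {v: True, w: False, p: False, h: False}
  {p: True, w: True, v: False, h: False}


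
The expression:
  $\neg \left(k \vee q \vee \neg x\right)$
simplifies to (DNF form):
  $x \wedge \neg k \wedge \neg q$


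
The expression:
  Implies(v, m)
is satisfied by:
  {m: True, v: False}
  {v: False, m: False}
  {v: True, m: True}


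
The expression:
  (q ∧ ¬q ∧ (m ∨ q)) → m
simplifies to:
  True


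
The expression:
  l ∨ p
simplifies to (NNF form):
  l ∨ p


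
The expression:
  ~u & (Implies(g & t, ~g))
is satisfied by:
  {u: False, g: False, t: False}
  {t: True, u: False, g: False}
  {g: True, u: False, t: False}


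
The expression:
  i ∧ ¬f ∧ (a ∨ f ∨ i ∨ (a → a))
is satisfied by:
  {i: True, f: False}


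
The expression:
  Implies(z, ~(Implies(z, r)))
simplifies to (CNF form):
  ~r | ~z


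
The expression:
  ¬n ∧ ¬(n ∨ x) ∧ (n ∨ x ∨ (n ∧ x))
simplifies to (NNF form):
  False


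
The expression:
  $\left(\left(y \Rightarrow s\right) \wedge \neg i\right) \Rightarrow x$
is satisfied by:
  {i: True, x: True, y: True, s: False}
  {i: True, x: True, s: False, y: False}
  {i: True, x: True, y: True, s: True}
  {i: True, x: True, s: True, y: False}
  {i: True, y: True, s: False, x: False}
  {i: True, s: False, y: False, x: False}
  {i: True, y: True, s: True, x: False}
  {i: True, s: True, y: False, x: False}
  {y: True, x: True, s: False, i: False}
  {x: True, s: False, y: False, i: False}
  {y: True, x: True, s: True, i: False}
  {x: True, s: True, y: False, i: False}
  {y: True, x: False, s: False, i: False}


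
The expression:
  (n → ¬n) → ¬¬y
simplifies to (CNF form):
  n ∨ y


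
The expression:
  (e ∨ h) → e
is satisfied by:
  {e: True, h: False}
  {h: False, e: False}
  {h: True, e: True}


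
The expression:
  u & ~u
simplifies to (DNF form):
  False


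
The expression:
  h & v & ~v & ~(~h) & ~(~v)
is never true.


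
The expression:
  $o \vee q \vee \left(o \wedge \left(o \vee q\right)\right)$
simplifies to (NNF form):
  $o \vee q$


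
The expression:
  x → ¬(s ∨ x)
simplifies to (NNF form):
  ¬x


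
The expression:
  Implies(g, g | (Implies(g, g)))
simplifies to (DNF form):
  True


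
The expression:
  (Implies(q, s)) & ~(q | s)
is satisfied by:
  {q: False, s: False}


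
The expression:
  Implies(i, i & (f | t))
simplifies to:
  f | t | ~i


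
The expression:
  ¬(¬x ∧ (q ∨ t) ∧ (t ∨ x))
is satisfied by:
  {x: True, t: False}
  {t: False, x: False}
  {t: True, x: True}


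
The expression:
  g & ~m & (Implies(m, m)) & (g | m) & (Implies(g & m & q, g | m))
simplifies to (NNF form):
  g & ~m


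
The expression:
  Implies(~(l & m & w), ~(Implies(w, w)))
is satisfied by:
  {m: True, w: True, l: True}


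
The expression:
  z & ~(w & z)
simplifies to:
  z & ~w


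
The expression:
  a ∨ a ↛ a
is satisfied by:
  {a: True}


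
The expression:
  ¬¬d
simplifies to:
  d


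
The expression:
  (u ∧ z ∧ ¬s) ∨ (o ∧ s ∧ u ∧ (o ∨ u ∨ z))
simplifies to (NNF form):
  u ∧ (o ∨ ¬s) ∧ (s ∨ z)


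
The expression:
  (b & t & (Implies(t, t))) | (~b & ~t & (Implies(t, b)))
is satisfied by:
  {t: False, b: False}
  {b: True, t: True}


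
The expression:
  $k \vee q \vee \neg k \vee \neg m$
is always true.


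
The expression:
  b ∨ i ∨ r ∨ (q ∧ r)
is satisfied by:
  {i: True, b: True, r: True}
  {i: True, b: True, r: False}
  {i: True, r: True, b: False}
  {i: True, r: False, b: False}
  {b: True, r: True, i: False}
  {b: True, r: False, i: False}
  {r: True, b: False, i: False}


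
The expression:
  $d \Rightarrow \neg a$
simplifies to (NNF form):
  $\neg a \vee \neg d$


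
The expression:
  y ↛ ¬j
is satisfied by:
  {j: True, y: True}


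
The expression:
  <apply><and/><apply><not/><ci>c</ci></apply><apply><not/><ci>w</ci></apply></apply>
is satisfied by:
  {w: False, c: False}


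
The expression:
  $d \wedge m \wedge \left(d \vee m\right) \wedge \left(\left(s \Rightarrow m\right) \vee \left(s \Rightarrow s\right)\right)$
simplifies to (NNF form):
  $d \wedge m$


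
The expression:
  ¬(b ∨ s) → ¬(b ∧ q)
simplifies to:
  True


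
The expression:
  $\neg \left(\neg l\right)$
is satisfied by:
  {l: True}


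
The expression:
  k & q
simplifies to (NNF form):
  k & q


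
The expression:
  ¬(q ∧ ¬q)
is always true.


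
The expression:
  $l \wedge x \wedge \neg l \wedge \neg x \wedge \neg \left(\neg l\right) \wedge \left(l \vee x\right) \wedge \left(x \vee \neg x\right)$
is never true.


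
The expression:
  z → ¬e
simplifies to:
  ¬e ∨ ¬z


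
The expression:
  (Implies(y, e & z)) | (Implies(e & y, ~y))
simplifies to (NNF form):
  z | ~e | ~y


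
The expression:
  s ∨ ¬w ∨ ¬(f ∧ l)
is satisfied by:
  {s: True, l: False, w: False, f: False}
  {f: False, l: False, s: False, w: False}
  {f: True, s: True, l: False, w: False}
  {f: True, l: False, s: False, w: False}
  {w: True, s: True, f: False, l: False}
  {w: True, f: False, l: False, s: False}
  {w: True, f: True, s: True, l: False}
  {w: True, f: True, l: False, s: False}
  {s: True, l: True, w: False, f: False}
  {l: True, w: False, s: False, f: False}
  {f: True, l: True, s: True, w: False}
  {f: True, l: True, w: False, s: False}
  {s: True, l: True, w: True, f: False}
  {l: True, w: True, f: False, s: False}
  {f: True, l: True, w: True, s: True}


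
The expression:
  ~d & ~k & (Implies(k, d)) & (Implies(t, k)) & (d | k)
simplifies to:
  False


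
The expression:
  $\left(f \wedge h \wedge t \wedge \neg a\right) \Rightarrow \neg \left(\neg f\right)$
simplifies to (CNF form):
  $\text{True}$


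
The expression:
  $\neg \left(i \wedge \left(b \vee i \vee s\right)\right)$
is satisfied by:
  {i: False}


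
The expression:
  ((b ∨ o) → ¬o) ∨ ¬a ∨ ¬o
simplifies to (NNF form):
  ¬a ∨ ¬o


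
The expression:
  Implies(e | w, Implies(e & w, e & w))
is always true.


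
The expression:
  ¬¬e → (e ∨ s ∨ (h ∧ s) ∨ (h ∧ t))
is always true.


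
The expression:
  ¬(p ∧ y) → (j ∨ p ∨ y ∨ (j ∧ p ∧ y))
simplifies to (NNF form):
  j ∨ p ∨ y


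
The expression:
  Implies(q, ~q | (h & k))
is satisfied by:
  {k: True, h: True, q: False}
  {k: True, h: False, q: False}
  {h: True, k: False, q: False}
  {k: False, h: False, q: False}
  {k: True, q: True, h: True}


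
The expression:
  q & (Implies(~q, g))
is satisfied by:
  {q: True}


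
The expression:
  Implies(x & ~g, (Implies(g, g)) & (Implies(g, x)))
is always true.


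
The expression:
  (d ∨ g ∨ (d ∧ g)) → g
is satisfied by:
  {g: True, d: False}
  {d: False, g: False}
  {d: True, g: True}


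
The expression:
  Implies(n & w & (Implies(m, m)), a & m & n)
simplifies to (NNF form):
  ~n | ~w | (a & m)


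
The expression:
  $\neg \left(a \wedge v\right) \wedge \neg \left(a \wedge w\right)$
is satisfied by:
  {w: False, a: False, v: False}
  {v: True, w: False, a: False}
  {w: True, v: False, a: False}
  {v: True, w: True, a: False}
  {a: True, v: False, w: False}


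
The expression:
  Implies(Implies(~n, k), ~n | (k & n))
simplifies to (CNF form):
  k | ~n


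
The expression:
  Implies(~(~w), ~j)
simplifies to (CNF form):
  ~j | ~w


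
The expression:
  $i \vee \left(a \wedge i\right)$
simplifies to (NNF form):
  $i$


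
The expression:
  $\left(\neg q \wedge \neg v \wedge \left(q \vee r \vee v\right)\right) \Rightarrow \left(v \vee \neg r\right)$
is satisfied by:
  {q: True, v: True, r: False}
  {q: True, v: False, r: False}
  {v: True, q: False, r: False}
  {q: False, v: False, r: False}
  {r: True, q: True, v: True}
  {r: True, q: True, v: False}
  {r: True, v: True, q: False}


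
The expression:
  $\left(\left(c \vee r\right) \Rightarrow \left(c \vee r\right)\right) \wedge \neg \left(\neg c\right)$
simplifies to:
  $c$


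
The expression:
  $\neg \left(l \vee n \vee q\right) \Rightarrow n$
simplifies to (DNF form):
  $l \vee n \vee q$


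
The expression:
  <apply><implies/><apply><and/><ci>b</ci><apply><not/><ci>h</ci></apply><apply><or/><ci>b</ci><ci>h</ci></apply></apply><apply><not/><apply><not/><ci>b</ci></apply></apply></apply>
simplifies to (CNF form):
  <true/>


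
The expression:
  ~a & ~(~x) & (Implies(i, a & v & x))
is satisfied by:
  {x: True, i: False, a: False}


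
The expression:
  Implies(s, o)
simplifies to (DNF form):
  o | ~s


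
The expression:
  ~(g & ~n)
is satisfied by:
  {n: True, g: False}
  {g: False, n: False}
  {g: True, n: True}


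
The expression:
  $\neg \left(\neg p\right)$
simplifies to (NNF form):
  $p$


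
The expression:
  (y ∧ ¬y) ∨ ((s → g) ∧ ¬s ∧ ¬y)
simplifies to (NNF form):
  ¬s ∧ ¬y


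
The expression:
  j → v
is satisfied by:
  {v: True, j: False}
  {j: False, v: False}
  {j: True, v: True}


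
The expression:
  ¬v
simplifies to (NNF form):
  ¬v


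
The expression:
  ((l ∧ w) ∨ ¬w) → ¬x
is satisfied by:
  {w: True, x: False, l: False}
  {w: False, x: False, l: False}
  {l: True, w: True, x: False}
  {l: True, w: False, x: False}
  {x: True, w: True, l: False}


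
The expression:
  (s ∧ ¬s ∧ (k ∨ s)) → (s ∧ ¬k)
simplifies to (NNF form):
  True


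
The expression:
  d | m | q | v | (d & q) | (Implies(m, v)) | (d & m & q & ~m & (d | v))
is always true.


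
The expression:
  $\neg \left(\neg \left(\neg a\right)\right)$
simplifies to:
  $\neg a$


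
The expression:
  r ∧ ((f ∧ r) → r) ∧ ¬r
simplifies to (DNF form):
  False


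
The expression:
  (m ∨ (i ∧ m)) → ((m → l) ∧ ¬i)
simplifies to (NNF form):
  (l ∧ ¬i) ∨ ¬m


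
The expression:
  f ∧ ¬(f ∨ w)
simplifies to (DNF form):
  False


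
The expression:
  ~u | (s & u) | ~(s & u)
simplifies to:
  True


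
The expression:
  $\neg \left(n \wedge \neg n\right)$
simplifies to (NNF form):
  $\text{True}$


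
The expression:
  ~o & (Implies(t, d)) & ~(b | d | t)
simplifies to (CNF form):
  ~b & ~d & ~o & ~t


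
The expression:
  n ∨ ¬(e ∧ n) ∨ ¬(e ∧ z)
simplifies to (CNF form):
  True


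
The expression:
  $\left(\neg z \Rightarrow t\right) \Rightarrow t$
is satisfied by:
  {t: True, z: False}
  {z: False, t: False}
  {z: True, t: True}


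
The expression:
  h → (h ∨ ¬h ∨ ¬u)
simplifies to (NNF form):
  True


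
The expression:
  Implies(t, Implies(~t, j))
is always true.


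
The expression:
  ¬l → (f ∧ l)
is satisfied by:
  {l: True}


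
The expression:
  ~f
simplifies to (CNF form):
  ~f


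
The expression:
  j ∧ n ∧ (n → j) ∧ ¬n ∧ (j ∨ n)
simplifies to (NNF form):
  False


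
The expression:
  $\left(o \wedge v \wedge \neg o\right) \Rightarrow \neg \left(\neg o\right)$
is always true.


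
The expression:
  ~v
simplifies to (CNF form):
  ~v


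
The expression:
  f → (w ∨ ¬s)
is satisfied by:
  {w: True, s: False, f: False}
  {s: False, f: False, w: False}
  {f: True, w: True, s: False}
  {f: True, s: False, w: False}
  {w: True, s: True, f: False}
  {s: True, w: False, f: False}
  {f: True, s: True, w: True}


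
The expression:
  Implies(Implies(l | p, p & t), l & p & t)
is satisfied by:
  {l: True, p: True, t: False}
  {l: True, p: False, t: False}
  {t: True, l: True, p: True}
  {t: True, l: True, p: False}
  {p: True, t: False, l: False}


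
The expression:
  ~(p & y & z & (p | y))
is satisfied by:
  {p: False, z: False, y: False}
  {y: True, p: False, z: False}
  {z: True, p: False, y: False}
  {y: True, z: True, p: False}
  {p: True, y: False, z: False}
  {y: True, p: True, z: False}
  {z: True, p: True, y: False}


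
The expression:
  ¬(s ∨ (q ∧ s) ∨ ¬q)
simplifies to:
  q ∧ ¬s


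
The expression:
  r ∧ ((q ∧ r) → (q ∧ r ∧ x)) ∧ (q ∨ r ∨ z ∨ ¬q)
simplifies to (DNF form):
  (r ∧ x) ∨ (r ∧ ¬q)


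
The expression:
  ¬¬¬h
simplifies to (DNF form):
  ¬h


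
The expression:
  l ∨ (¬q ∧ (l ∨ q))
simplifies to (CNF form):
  l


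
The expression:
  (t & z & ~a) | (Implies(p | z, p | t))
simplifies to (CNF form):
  p | t | ~z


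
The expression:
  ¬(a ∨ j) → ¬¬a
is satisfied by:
  {a: True, j: True}
  {a: True, j: False}
  {j: True, a: False}


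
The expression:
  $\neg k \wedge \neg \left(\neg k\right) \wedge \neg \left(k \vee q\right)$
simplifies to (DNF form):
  $\text{False}$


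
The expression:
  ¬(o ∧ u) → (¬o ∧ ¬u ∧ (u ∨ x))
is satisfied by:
  {o: True, u: True, x: True}
  {o: True, u: True, x: False}
  {x: True, o: False, u: False}


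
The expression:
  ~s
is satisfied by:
  {s: False}


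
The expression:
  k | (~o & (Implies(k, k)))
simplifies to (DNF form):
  k | ~o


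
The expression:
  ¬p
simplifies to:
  ¬p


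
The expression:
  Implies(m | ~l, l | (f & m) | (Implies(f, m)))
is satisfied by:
  {m: True, l: True, f: False}
  {m: True, l: False, f: False}
  {l: True, m: False, f: False}
  {m: False, l: False, f: False}
  {f: True, m: True, l: True}
  {f: True, m: True, l: False}
  {f: True, l: True, m: False}


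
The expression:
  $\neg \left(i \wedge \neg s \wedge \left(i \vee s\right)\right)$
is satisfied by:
  {s: True, i: False}
  {i: False, s: False}
  {i: True, s: True}


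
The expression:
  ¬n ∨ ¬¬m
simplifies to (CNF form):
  m ∨ ¬n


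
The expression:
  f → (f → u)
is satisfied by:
  {u: True, f: False}
  {f: False, u: False}
  {f: True, u: True}


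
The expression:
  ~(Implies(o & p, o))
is never true.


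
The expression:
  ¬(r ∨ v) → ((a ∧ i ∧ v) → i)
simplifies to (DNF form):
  True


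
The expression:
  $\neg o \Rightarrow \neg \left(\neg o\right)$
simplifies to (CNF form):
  $o$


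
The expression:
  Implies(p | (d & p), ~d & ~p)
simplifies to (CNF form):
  ~p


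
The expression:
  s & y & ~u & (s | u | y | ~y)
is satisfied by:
  {s: True, y: True, u: False}


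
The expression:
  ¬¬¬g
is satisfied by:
  {g: False}


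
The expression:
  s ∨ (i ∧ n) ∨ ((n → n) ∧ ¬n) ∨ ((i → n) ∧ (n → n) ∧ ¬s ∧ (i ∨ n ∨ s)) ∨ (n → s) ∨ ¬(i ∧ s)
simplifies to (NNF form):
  True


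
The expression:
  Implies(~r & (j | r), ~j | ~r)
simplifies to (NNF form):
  True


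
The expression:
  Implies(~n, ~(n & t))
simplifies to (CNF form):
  True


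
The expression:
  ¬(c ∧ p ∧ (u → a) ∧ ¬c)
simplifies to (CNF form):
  True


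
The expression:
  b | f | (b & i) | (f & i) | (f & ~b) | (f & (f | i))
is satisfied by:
  {b: True, f: True}
  {b: True, f: False}
  {f: True, b: False}


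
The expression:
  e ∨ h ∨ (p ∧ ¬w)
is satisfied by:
  {e: True, h: True, p: True, w: False}
  {e: True, h: True, p: False, w: False}
  {e: True, h: True, w: True, p: True}
  {e: True, h: True, w: True, p: False}
  {e: True, p: True, w: False, h: False}
  {e: True, p: False, w: False, h: False}
  {e: True, w: True, p: True, h: False}
  {e: True, w: True, p: False, h: False}
  {h: True, p: True, w: False, e: False}
  {h: True, p: False, w: False, e: False}
  {h: True, w: True, p: True, e: False}
  {h: True, w: True, p: False, e: False}
  {p: True, h: False, w: False, e: False}


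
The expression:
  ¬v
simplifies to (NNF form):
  ¬v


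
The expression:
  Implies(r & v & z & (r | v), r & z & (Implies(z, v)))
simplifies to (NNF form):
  True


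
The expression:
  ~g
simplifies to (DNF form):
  ~g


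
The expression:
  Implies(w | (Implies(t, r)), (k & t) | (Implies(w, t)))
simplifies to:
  t | ~w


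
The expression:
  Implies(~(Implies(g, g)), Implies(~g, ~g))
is always true.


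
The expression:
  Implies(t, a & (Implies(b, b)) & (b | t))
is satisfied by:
  {a: True, t: False}
  {t: False, a: False}
  {t: True, a: True}


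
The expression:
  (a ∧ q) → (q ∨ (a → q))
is always true.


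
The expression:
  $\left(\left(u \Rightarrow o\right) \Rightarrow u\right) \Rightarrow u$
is always true.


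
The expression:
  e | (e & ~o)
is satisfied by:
  {e: True}


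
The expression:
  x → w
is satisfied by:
  {w: True, x: False}
  {x: False, w: False}
  {x: True, w: True}


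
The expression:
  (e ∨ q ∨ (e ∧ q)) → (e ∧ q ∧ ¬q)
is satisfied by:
  {q: False, e: False}


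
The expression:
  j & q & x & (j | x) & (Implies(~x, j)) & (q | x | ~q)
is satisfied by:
  {j: True, x: True, q: True}


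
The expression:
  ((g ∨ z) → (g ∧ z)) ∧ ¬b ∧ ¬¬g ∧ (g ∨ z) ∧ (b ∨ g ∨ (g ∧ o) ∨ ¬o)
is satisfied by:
  {z: True, g: True, b: False}


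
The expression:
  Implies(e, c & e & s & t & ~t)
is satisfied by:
  {e: False}


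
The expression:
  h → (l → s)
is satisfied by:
  {s: True, l: False, h: False}
  {l: False, h: False, s: False}
  {h: True, s: True, l: False}
  {h: True, l: False, s: False}
  {s: True, l: True, h: False}
  {l: True, s: False, h: False}
  {h: True, l: True, s: True}


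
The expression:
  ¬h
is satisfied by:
  {h: False}
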